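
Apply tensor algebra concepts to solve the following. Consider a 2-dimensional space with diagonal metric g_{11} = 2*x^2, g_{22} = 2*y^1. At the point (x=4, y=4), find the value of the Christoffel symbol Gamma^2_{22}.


For a diagonal metric, Gamma^k_{ij} = (1/2) g^{kk} (dg_{ik}/dx_j + dg_{jk}/dx_i - dg_{ij}/dx_k).
The metric is diagonal, so g_{ab} = 0 for a != b.
At the given point: g_{11} = 32, g_{22} = 8
g^{22} = 1/8
dg_{22}/dx_2 = dg_{22}/dx_2 = 2
dg_{22}/dx_2 = dg_{22}/dx_2 = 2
dg_{22}/dx_2 = dg_{22}/dx_2 = 2
Numerator = 2 + 2 - 2 = 2
Gamma^2_{22} = 2 / (2 * 8) = 1/8

1/8


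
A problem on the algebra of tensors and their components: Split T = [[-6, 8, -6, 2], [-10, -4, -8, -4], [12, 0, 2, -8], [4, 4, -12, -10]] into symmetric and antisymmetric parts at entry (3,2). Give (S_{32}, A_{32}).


T_{32} = 0
T_{23} = -8
S_{32} = (0 + -8)/2 = -8/2 = -4
A_{32} = (0 - -8)/2 = 8/2 = 4
Check: S + A = -4 + 4 = 0 = T_{32}.

(-4, 4)


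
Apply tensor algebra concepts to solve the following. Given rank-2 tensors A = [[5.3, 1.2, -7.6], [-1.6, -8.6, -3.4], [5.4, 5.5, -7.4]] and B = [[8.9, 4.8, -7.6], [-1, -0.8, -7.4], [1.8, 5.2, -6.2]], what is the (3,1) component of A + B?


Tensor addition is component-wise: (A + B)_{ij} = A_{ij} + B_{ij}.
A_{31} = 5.4
B_{31} = 1.8
(A + B)_{31} = 5.4 + 1.8 = 7.2

7.2


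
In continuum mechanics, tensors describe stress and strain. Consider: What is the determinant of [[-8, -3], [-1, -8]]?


For a 2x2 matrix [[a, b], [c, d]], det = a*d - b*c.
a = -8, b = -3, c = -1, d = -8
a*d = -8 * -8 = 64
b*c = -3 * -1 = 3
det = 64 - 3 = 61

61


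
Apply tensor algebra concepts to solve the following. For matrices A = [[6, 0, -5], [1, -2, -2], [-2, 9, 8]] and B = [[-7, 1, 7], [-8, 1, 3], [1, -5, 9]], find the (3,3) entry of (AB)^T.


(AB)^T_{ij} = (AB)_{ji} = sum_k A_{jk} B_{ki}.
For i=3, j=3 we need (AB)_{33}:
A_{31} * B_{13} = -2 * 7 = -14
A_{32} * B_{23} = 9 * 3 = 27
A_{33} * B_{33} = 8 * 9 = 72
Sum = -14 + 27 + 72 = 85

85


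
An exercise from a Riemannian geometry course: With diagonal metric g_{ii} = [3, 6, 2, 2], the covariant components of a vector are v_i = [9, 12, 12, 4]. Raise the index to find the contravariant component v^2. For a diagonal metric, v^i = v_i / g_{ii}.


To raise an index with a diagonal metric: v^i = v_i / g_{ii}.
For index 2: v_2 = 12, g_{22} = 6
v^2 = 12 / 6 = 2

2


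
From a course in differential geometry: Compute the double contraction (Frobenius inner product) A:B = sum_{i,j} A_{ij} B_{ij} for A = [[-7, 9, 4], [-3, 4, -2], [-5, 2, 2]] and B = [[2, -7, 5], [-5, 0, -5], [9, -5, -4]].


A:B = sum over all i,j of A_{ij} * B_{ij}.
Row 1: -7*2=-14, 9*-7=-63, 4*5=20 => row sum = -57
Row 2: -3*-5=15, 4*0=0, -2*-5=10 => row sum = 25
Row 3: -5*9=-45, 2*-5=-10, 2*-4=-8 => row sum = -63
Total = -57 + 25 + -63 = -95

-95


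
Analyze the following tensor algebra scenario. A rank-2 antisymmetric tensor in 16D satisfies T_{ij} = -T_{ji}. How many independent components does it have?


An antisymmetric rank-2 tensor satisfies A_{ij} = -A_{ji}, so diagonal entries are zero.
The independent components are the upper-triangular entries: C(n, 2) = n(n-1)/2.
n = 16
C(16, 2) = 16 * 15 / 2 = 240 / 2 = 120

120


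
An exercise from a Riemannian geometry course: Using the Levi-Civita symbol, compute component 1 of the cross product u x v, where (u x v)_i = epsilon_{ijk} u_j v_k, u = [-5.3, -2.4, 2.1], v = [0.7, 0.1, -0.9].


(u x v)_1 = sum_{j,k} epsilon_{1jk} u_j v_k. Only permutations of (1,2,3) contribute; the two non-zero terms are:
eps_{123} u_2 v_3 = 1 * -2.4 * -0.9 = 2.16
eps_{132} u_3 v_2 = -1 * 2.1 * 0.1 = -0.21
(u x v)_1 = 1.95

1.95


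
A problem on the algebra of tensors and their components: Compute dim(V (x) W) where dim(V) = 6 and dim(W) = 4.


The dimension of a tensor product is the product of dimensions.
dim(V) = 6, dim(W) = 4
dim(V (x) W) = 6 * 4 = 24

24


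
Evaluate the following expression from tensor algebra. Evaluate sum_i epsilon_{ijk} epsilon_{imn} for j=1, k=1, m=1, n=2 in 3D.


Using the identity: epsilon_{ijk} epsilon_{imn} = delta_{jm} delta_{kn} - delta_{jn} delta_{km}.
delta_{11} = 1
delta_{12} = 0
delta_{12} = 0
delta_{11} = 1
Result = 1 * 0 - 0 * 1 = 0 - 0 = 0

0


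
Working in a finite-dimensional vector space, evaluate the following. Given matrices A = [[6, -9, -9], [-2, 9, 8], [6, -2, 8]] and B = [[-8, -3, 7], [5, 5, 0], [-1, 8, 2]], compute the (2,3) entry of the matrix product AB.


(AB)_{ij} = sum_k A_{ik} B_{kj}.
For i=2, j=3:
A_{21} * B_{13} = -2 * 7 = -14
A_{22} * B_{23} = 9 * 0 = 0
A_{23} * B_{33} = 8 * 2 = 16
Sum = -14 + 0 + 16 = 2

2


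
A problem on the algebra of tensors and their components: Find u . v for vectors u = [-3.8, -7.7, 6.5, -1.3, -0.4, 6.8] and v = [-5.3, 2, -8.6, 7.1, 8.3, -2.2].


The inner product u . v = sum of u_i * v_i.
Term-by-term: -3.8 * -5.3, -7.7 * 2, 6.5 * -8.6, -1.3 * 7.1, -0.4 * 8.3, 6.8 * -2.2
Products: 20.14, -15.4, -55.9, -9.23, -3.32, -14.96
Sum = 20.14 + -15.4 + -55.9 + -9.23 + -3.32 + -14.96 = -78.67

-78.67


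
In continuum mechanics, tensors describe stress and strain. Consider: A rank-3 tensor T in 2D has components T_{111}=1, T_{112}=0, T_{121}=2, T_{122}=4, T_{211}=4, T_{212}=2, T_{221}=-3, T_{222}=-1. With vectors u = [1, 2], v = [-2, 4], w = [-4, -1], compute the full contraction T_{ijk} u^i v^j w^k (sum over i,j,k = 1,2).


S = sum over i,j,k of T_{ijk} u_i v_j w_k. Expanding all 8 terms:
T_{111}*u_1*v_1*w_1 = 1*1*-2*-4 = 8  (running total: 8)
T_{112}*u_1*v_1*w_2 = 0*1*-2*-1 = 0  (running total: 8)
T_{121}*u_1*v_2*w_1 = 2*1*4*-4 = -32  (running total: -24)
T_{122}*u_1*v_2*w_2 = 4*1*4*-1 = -16  (running total: -40)
T_{211}*u_2*v_1*w_1 = 4*2*-2*-4 = 64  (running total: 24)
T_{212}*u_2*v_1*w_2 = 2*2*-2*-1 = 8  (running total: 32)
T_{221}*u_2*v_2*w_1 = -3*2*4*-4 = 96  (running total: 128)
T_{222}*u_2*v_2*w_2 = -1*2*4*-1 = 8  (running total: 136)
S = 136

136


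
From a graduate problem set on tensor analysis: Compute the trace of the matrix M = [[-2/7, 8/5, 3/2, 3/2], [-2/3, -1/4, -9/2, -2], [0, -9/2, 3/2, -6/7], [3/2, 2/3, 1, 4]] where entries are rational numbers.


The trace is the sum of diagonal entries.
Diagonal: M[1,1] = -2/7, M[2,2] = -1/4, M[3,3] = 3/2, M[4,4] = 4
Tr(M) = -2/7 + -1/4 + 3/2 + 4
Computing step by step:
After adding M[1,1]: -2/7
After adding M[2,2]: -15/28
After adding M[3,3]: 27/28
After adding M[4,4]: 139/28
Tr(M) = 139/28

139/28


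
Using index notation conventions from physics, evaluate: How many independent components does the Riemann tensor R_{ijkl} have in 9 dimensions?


The Riemann tensor in d dimensions has d^2(d^2 - 1)/12 independent components.
d = 9, so d^2 = 81
d^2 - 1 = 80
d^2(d^2 - 1) = 81 * 80 = 6480
Divide by 12: 6480 / 12 = 540

540


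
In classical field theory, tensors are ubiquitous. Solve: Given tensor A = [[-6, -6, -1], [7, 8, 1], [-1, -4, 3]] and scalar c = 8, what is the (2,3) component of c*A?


Scalar multiplication: (cA)_{ij} = c * A_{ij}.
c = 8
A_{23} = 1
(cA)_{23} = 8 * 1 = 8

8


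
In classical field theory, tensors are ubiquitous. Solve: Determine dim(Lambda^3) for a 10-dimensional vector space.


The dimension of the space of p-forms on an n-dimensional space is C(n, p).
n = 10, p = 3
C(10, 3) = 10! / (3! * 7!) = 120

120


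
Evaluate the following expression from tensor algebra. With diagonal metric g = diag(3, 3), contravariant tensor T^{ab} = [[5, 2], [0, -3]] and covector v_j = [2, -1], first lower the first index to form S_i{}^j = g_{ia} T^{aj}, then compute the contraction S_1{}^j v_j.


Step 1: lower the first index. For a diagonal metric, g_{ia} T^{aj} = g_{ii} T^{ij} (no sum on i).
g_{11} = 3
S_1{}^1 = 3 * T^{11} = 3 * 5 = 15
S_1{}^2 = 3 * T^{12} = 3 * 2 = 6
Step 2: contract S_1{}^j with v_j.
S_1{}^1 * v_1 = 15 * 2 = 30
S_1{}^2 * v_2 = 6 * -1 = -6
Result = 30 + -6 = 24

24


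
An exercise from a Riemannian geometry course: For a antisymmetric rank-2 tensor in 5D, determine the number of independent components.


A antisymmetric rank-2 tensor in d dimensions has d(d-1)/2 independent components.
d = 5
d(d-1)/2 = 5 * 4 / 2 = 20 / 2 = 10

10


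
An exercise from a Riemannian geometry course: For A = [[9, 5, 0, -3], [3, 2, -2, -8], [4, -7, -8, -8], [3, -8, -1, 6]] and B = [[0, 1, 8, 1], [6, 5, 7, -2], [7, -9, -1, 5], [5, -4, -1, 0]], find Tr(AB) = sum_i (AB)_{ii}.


Tr(AB) = sum_i (AB)_{ii} where (AB)_{ii} = sum_k A_{ik} B_{ki}.
(AB)_{11} = 9*0 + 5*6 + 0*7 + -3*5 = 15
(AB)_{22} = 3*1 + 2*5 + -2*-9 + -8*-4 = 63
(AB)_{33} = 4*8 + -7*7 + -8*-1 + -8*-1 = -1
(AB)_{44} = 3*1 + -8*-2 + -1*5 + 6*0 = 14
Tr(AB) = 15 + 63 + -1 + 14 = 91

91


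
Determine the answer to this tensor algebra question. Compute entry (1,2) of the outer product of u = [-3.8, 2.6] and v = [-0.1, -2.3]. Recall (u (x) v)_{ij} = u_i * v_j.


The outer product entry T_{ij} = u_i * v_j.
We need i=1, j=2.
u_1 = -3.8, v_2 = -2.3
T_{1,2} = -3.8 * -2.3 = 8.74

8.74


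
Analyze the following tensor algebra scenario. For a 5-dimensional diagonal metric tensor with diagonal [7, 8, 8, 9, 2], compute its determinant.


For a diagonal metric, the determinant is the product of diagonal entries.
Diagonal entries: 7, 8, 8, 9, 2
det(g) = 7 * 8 * 8 * 9 * 2 = 8064

8064


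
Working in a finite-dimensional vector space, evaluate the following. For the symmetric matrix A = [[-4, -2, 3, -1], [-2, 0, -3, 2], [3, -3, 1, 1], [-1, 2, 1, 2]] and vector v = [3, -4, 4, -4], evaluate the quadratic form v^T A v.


First compute Av:
(Av)_1 = -4*3 + -2*-4 + 3*4 + -1*-4 = 12
(Av)_2 = -2*3 + 0*-4 + -3*4 + 2*-4 = -26
(Av)_3 = 3*3 + -3*-4 + 1*4 + 1*-4 = 21
(Av)_4 = -1*3 + 2*-4 + 1*4 + 2*-4 = -15
Av = [12, -26, 21, -15]
Then v^T (Av) = 3*12 + -4*-26 + 4*21 + -4*-15
= 36 + 104 + 84 + 60 = 284

284


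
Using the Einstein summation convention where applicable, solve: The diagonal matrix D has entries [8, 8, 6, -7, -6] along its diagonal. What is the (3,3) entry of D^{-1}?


For a diagonal matrix, the inverse has entries (D^{-1})_{ii} = 1/d_{ii}.
The diagonal entries are: d_{11} = 8, d_{22} = 8, d_{33} = 6, d_{44} = -7, d_{55} = -6
We need (D^{-1})_{33} = 1/d_{33} = 1/6 = 1/6

1/6


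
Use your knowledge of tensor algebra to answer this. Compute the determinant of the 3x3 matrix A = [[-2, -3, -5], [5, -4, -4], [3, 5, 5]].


Expanding along the first row, det(A) = a11*M_11 - a12*M_12 + a13*M_13, where M_1j is the (1,j) minor.
Minor M_11 = -4*5 - -4*5 = 0
Minor M_12 = 5*5 - -4*3 = 37
Minor M_13 = 5*5 - -4*3 = 37
det = -2*(0) - -3*(37) + -5*(37)
    = 0 - -111 + -185
    = -74

-74


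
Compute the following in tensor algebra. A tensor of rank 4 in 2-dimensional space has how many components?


The number of components of a rank-r tensor in d dimensions is d^r.
Here d = 2 and r = 4.
2^4 = 16

16


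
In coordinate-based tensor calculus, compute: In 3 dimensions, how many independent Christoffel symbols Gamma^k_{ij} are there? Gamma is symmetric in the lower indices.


Christoffel symbols Gamma^k_{ij} are symmetric in i,j, so there are d * d(d+1)/2 independent symbols.
d = 3
d(d+1)/2 = 3 * 4 / 2 = 6
Total = 3 * 6 = 18

18


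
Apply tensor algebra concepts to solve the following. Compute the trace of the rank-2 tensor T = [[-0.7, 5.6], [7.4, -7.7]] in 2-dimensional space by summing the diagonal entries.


The contraction (trace) of a rank-2 tensor is the sum of its diagonal elements.
Diagonal entries: A[1,1] = -0.7, A[2,2] = -7.7
Tr(A) = -0.7 + -7.7 = -8.4

-8.4


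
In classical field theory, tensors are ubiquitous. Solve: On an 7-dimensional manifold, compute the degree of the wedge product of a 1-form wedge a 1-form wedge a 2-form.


The degree of a wedge product is the sum of the degrees of the individual forms.
Degrees: 1, 1, 2
Total degree = 1 + 1 + 2 = 4

4


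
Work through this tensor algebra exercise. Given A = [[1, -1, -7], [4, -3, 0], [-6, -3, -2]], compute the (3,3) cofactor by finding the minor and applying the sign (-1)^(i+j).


To find cofactor C_{33}, delete row 3 and column 3.
The resulting 2x2 submatrix is: [[1, -1], [4, -3]]
Minor M_{33} = 1*-3 - -1*4
  = -3 - -4 = 1
Sign = (-1)^(3+3) = (-1)^6 = 1
Cofactor C_{33} = 1 * 1 = 1

1


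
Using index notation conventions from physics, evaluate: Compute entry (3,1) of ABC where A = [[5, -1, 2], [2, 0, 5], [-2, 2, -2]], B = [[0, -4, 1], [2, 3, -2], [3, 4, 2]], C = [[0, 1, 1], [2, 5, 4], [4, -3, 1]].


(ABC)_{31} = sum_m (AB)_{3m} C_{m1}. First compute row 3 of AB.
(AB)_{31} = -2*0 + 2*2 + -2*3 = -2
(AB)_{32} = -2*-4 + 2*3 + -2*4 = 6
(AB)_{33} = -2*1 + 2*-2 + -2*2 = -10
Now contract with column 1 of C:
(AB)_{31} * C_{11} = -2 * 0 = 0
(AB)_{32} * C_{21} = 6 * 2 = 12
(AB)_{33} * C_{31} = -10 * 4 = -40
(ABC)_{31} = 0 + 12 + -40 = -28

-28


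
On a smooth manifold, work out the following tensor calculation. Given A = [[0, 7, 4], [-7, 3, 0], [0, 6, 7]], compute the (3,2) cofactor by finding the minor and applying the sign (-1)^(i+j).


To find cofactor C_{32}, delete row 3 and column 2.
The resulting 2x2 submatrix is: [[0, 4], [-7, 0]]
Minor M_{32} = 0*0 - 4*-7
  = 0 - -28 = 28
Sign = (-1)^(3+2) = (-1)^5 = -1
Cofactor C_{32} = -1 * 28 = -28

-28


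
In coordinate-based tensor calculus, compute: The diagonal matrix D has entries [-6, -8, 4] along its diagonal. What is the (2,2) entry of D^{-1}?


For a diagonal matrix, the inverse has entries (D^{-1})_{ii} = 1/d_{ii}.
The diagonal entries are: d_{11} = -6, d_{22} = -8, d_{33} = 4
We need (D^{-1})_{22} = 1/d_{22} = 1/-8 = -1/8

-1/8


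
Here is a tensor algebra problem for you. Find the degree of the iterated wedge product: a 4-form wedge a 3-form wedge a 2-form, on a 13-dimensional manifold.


The degree of a wedge product is the sum of the degrees of the individual forms.
Degrees: 4, 3, 2
Total degree = 4 + 3 + 2 = 9

9


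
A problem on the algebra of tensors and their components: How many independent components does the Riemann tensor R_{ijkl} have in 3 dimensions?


The Riemann tensor in d dimensions has d^2(d^2 - 1)/12 independent components.
d = 3, so d^2 = 9
d^2 - 1 = 8
d^2(d^2 - 1) = 9 * 8 = 72
Divide by 12: 72 / 12 = 6

6


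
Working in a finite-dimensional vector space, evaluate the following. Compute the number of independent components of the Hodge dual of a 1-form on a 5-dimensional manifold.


The Hodge dual of a p-form on an n-dimensional manifold is an (n-p)-form.
n = 5, p = 1, so dual degree = 5 - 1 = 4
The number of components is C(n, n-p) = C(5, 4) = 5

5


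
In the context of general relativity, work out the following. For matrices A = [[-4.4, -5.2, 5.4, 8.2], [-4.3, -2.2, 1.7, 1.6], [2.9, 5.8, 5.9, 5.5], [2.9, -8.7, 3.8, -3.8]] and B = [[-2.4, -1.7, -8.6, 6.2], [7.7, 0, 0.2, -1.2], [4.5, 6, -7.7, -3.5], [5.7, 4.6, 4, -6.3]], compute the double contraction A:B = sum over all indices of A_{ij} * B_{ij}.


A:B = sum over all i,j of A_{ij} * B_{ij}.
Row 1: -4.4*-2.4=10.56, -5.2*-1.7=8.84, 5.4*-8.6=-46.44, 8.2*6.2=50.84 => row sum = 23.8
Row 2: -4.3*7.7=-33.11, -2.2*0=0, 1.7*0.2=0.34, 1.6*-1.2=-1.92 => row sum = -34.69
Row 3: 2.9*4.5=13.05, 5.8*6=34.8, 5.9*-7.7=-45.43, 5.5*-3.5=-19.25 => row sum = -16.83
Row 4: 2.9*5.7=16.53, -8.7*4.6=-40.02, 3.8*4=15.2, -3.8*-6.3=23.94 => row sum = 15.65
Total = 23.8 + -34.69 + -16.83 + 15.65 = -12.07

-12.07


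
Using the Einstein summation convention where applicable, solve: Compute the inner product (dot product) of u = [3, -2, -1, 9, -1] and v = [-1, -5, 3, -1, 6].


The inner product u . v = sum of u_i * v_i.
Term-by-term: 3 * -1, -2 * -5, -1 * 3, 9 * -1, -1 * 6
Products: -3, 10, -3, -9, -6
Sum = -3 + 10 + -3 + -9 + -6 = -11

-11


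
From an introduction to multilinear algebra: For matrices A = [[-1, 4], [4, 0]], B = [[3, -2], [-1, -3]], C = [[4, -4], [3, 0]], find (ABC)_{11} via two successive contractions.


(ABC)_{11} = sum_m (AB)_{1m} C_{m1}. First compute row 1 of AB.
(AB)_{11} = -1*3 + 4*-1 = -7
(AB)_{12} = -1*-2 + 4*-3 = -10
Now contract with column 1 of C:
(AB)_{11} * C_{11} = -7 * 4 = -28
(AB)_{12} * C_{21} = -10 * 3 = -30
(ABC)_{11} = -28 + -30 = -58

-58


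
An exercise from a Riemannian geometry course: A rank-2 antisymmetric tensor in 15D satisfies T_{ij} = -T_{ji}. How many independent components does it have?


An antisymmetric rank-2 tensor satisfies A_{ij} = -A_{ji}, so diagonal entries are zero.
The independent components are the upper-triangular entries: C(n, 2) = n(n-1)/2.
n = 15
C(15, 2) = 15 * 14 / 2 = 210 / 2 = 105

105


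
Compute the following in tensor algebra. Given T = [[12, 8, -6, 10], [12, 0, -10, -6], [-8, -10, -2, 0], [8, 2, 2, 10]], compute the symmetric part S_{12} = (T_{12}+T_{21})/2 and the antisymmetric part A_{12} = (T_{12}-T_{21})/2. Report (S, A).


T_{12} = 8
T_{21} = 12
S_{12} = (8 + 12)/2 = 20/2 = 10
A_{12} = (8 - 12)/2 = -4/2 = -2
Check: S + A = 10 + -2 = 8 = T_{12}.

(10, -2)


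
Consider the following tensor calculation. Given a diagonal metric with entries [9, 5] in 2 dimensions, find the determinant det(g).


For a diagonal metric, the determinant is the product of diagonal entries.
Diagonal entries: 9, 5
det(g) = 9 * 5 = 45

45


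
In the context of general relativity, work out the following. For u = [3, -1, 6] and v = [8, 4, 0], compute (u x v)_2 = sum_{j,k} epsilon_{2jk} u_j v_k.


(u x v)_2 = sum_{j,k} epsilon_{2jk} u_j v_k. Only permutations of (1,2,3) contribute; the two non-zero terms are:
eps_{213} u_1 v_3 = -1 * 3 * 0 = 0
eps_{231} u_3 v_1 = 1 * 6 * 8 = 48
(u x v)_2 = 48

48


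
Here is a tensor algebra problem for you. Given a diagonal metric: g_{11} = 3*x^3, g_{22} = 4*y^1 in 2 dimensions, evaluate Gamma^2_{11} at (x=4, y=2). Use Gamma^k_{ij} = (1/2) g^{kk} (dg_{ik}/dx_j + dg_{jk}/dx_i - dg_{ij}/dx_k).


For a diagonal metric, Gamma^k_{ij} = (1/2) g^{kk} (dg_{ik}/dx_j + dg_{jk}/dx_i - dg_{ij}/dx_k).
The metric is diagonal, so g_{ab} = 0 for a != b.
At the given point: g_{11} = 192, g_{22} = 8
g^{22} = 1/8
dg_{12}/dx_1 = 0 (off-diagonal)
dg_{12}/dx_1 = 0 (off-diagonal)
dg_{11}/dx_2 = dg_{11}/dx_2 = 0
Numerator = 0 + 0 - 0 = 0
Gamma^2_{11} = 0 / (2 * 8) = 0

0


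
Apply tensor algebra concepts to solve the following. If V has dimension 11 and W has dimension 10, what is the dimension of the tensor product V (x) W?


The dimension of a tensor product is the product of dimensions.
dim(V) = 11, dim(W) = 10
dim(V (x) W) = 11 * 10 = 110

110


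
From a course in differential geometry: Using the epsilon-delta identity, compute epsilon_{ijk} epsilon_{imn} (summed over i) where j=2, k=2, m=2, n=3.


Using the identity: epsilon_{ijk} epsilon_{imn} = delta_{jm} delta_{kn} - delta_{jn} delta_{km}.
delta_{22} = 1
delta_{23} = 0
delta_{23} = 0
delta_{22} = 1
Result = 1 * 0 - 0 * 1 = 0 - 0 = 0

0


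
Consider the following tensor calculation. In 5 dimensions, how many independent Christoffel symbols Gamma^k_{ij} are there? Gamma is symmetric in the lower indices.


Christoffel symbols Gamma^k_{ij} are symmetric in i,j, so there are d * d(d+1)/2 independent symbols.
d = 5
d(d+1)/2 = 5 * 6 / 2 = 15
Total = 5 * 15 = 75

75


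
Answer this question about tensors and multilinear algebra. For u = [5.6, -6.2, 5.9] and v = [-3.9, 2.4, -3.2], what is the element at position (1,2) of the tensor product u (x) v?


The outer product entry T_{ij} = u_i * v_j.
We need i=1, j=2.
u_1 = 5.6, v_2 = 2.4
T_{1,2} = 5.6 * 2.4 = 13.44

13.44


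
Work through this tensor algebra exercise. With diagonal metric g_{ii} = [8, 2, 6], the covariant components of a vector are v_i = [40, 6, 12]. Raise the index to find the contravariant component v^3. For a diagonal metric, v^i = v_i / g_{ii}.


To raise an index with a diagonal metric: v^i = v_i / g_{ii}.
For index 3: v_3 = 12, g_{33} = 6
v^3 = 12 / 6 = 2

2


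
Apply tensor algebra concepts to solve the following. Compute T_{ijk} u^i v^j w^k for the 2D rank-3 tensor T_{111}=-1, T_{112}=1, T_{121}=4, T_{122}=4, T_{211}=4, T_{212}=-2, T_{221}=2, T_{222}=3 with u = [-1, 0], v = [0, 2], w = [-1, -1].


S = sum over i,j,k of T_{ijk} u_i v_j w_k. Expanding all 8 terms:
T_{111}*u_1*v_1*w_1 = -1*-1*0*-1 = 0  (running total: 0)
T_{112}*u_1*v_1*w_2 = 1*-1*0*-1 = 0  (running total: 0)
T_{121}*u_1*v_2*w_1 = 4*-1*2*-1 = 8  (running total: 8)
T_{122}*u_1*v_2*w_2 = 4*-1*2*-1 = 8  (running total: 16)
T_{211}*u_2*v_1*w_1 = 4*0*0*-1 = 0  (running total: 16)
T_{212}*u_2*v_1*w_2 = -2*0*0*-1 = 0  (running total: 16)
T_{221}*u_2*v_2*w_1 = 2*0*2*-1 = 0  (running total: 16)
T_{222}*u_2*v_2*w_2 = 3*0*2*-1 = 0  (running total: 16)
S = 16

16


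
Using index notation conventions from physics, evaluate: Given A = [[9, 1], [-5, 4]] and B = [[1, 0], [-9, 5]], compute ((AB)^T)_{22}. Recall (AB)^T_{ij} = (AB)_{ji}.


(AB)^T_{ij} = (AB)_{ji} = sum_k A_{jk} B_{ki}.
For i=2, j=2 we need (AB)_{22}:
A_{21} * B_{12} = -5 * 0 = 0
A_{22} * B_{22} = 4 * 5 = 20
Sum = 0 + 20 = 20

20


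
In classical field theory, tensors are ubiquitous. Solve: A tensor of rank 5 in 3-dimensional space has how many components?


The number of components of a rank-r tensor in d dimensions is d^r.
Here d = 3 and r = 5.
3^5 = 243

243


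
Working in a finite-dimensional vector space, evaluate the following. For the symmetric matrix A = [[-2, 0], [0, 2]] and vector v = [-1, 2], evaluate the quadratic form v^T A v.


First compute Av:
(Av)_1 = -2*-1 + 0*2 = 2
(Av)_2 = 0*-1 + 2*2 = 4
Av = [2, 4]
Then v^T (Av) = -1*2 + 2*4
= -2 + 8 = 6

6


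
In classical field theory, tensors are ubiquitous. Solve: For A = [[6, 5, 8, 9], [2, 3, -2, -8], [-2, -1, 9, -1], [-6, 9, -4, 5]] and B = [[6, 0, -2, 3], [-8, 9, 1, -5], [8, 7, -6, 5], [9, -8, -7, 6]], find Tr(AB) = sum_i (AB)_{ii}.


Tr(AB) = sum_i (AB)_{ii} where (AB)_{ii} = sum_k A_{ik} B_{ki}.
(AB)_{11} = 6*6 + 5*-8 + 8*8 + 9*9 = 141
(AB)_{22} = 2*0 + 3*9 + -2*7 + -8*-8 = 77
(AB)_{33} = -2*-2 + -1*1 + 9*-6 + -1*-7 = -44
(AB)_{44} = -6*3 + 9*-5 + -4*5 + 5*6 = -53
Tr(AB) = 141 + 77 + -44 + -53 = 121

121


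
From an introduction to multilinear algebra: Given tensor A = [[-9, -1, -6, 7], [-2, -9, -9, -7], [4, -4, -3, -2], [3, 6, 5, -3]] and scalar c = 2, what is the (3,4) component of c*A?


Scalar multiplication: (cA)_{ij} = c * A_{ij}.
c = 2
A_{34} = -2
(cA)_{34} = 2 * -2 = -4

-4


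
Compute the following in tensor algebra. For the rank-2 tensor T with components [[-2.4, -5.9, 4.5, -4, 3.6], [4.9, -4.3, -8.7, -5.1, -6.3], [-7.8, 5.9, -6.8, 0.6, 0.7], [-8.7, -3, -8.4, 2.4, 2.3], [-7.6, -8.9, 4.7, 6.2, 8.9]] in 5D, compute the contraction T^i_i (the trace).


The contraction (trace) of a rank-2 tensor is the sum of its diagonal elements.
Diagonal entries: A[1,1] = -2.4, A[2,2] = -4.3, A[3,3] = -6.8, A[4,4] = 2.4, A[5,5] = 8.9
Tr(A) = -2.4 + -4.3 + -6.8 + 2.4 + 8.9 = -2.2

-2.2


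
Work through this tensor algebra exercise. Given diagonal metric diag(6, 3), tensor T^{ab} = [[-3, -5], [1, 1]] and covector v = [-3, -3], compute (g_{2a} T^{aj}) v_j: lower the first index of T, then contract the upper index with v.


Step 1: lower the first index. For a diagonal metric, g_{ia} T^{aj} = g_{ii} T^{ij} (no sum on i).
g_{22} = 3
S_2{}^1 = 3 * T^{21} = 3 * 1 = 3
S_2{}^2 = 3 * T^{22} = 3 * 1 = 3
Step 2: contract S_2{}^j with v_j.
S_2{}^1 * v_1 = 3 * -3 = -9
S_2{}^2 * v_2 = 3 * -3 = -9
Result = -9 + -9 = -18

-18


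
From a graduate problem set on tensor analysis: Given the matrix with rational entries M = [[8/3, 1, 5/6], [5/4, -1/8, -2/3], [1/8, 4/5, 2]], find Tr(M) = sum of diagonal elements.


The trace is the sum of diagonal entries.
Diagonal: M[1,1] = 8/3, M[2,2] = -1/8, M[3,3] = 2
Tr(M) = 8/3 + -1/8 + 2
Computing step by step:
After adding M[1,1]: 8/3
After adding M[2,2]: 61/24
After adding M[3,3]: 109/24
Tr(M) = 109/24

109/24


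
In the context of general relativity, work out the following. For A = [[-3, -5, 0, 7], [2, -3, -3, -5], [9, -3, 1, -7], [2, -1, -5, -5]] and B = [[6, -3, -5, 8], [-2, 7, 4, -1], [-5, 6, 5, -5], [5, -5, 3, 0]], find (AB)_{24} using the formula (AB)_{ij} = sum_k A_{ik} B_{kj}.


(AB)_{ij} = sum_k A_{ik} B_{kj}.
For i=2, j=4:
A_{21} * B_{14} = 2 * 8 = 16
A_{22} * B_{24} = -3 * -1 = 3
A_{23} * B_{34} = -3 * -5 = 15
A_{24} * B_{44} = -5 * 0 = 0
Sum = 16 + 3 + 15 + 0 = 34

34


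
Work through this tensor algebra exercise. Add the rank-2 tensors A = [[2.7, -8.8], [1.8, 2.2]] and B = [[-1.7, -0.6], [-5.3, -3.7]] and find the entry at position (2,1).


Tensor addition is component-wise: (A + B)_{ij} = A_{ij} + B_{ij}.
A_{21} = 1.8
B_{21} = -5.3
(A + B)_{21} = 1.8 + -5.3 = -3.5

-3.5


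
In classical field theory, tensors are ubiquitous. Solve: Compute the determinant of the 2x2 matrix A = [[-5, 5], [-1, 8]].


For a 2x2 matrix [[a, b], [c, d]], det = a*d - b*c.
a = -5, b = 5, c = -1, d = 8
a*d = -5 * 8 = -40
b*c = 5 * -1 = -5
det = -40 - -5 = -35

-35


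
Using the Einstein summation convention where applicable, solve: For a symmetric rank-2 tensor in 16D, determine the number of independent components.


A symmetric rank-2 tensor in d dimensions has d(d+1)/2 independent components.
d = 16
d(d+1)/2 = 16 * 17 / 2 = 272 / 2 = 136

136


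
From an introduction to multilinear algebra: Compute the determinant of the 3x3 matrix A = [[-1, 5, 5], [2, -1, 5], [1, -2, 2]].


Expanding along the first row, det(A) = a11*M_11 - a12*M_12 + a13*M_13, where M_1j is the (1,j) minor.
Minor M_11 = -1*2 - 5*-2 = 8
Minor M_12 = 2*2 - 5*1 = -1
Minor M_13 = 2*-2 - -1*1 = -3
det = -1*(8) - 5*(-1) + 5*(-3)
    = -8 - -5 + -15
    = -18

-18


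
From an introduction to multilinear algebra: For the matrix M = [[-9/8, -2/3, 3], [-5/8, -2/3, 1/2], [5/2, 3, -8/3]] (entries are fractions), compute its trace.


The trace is the sum of diagonal entries.
Diagonal: M[1,1] = -9/8, M[2,2] = -2/3, M[3,3] = -8/3
Tr(M) = -9/8 + -2/3 + -8/3
Computing step by step:
After adding M[1,1]: -9/8
After adding M[2,2]: -43/24
After adding M[3,3]: -107/24
Tr(M) = -107/24

-107/24


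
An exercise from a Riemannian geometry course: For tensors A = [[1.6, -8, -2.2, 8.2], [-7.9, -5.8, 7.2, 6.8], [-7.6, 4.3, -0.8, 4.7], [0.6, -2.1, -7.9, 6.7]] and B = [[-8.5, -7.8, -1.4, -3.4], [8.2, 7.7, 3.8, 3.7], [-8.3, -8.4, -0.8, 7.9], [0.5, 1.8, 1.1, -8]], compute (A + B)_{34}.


Tensor addition is component-wise: (A + B)_{ij} = A_{ij} + B_{ij}.
A_{34} = 4.7
B_{34} = 7.9
(A + B)_{34} = 4.7 + 7.9 = 12.6

12.6


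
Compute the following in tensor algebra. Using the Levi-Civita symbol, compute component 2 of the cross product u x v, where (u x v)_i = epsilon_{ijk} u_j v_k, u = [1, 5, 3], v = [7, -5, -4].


(u x v)_2 = sum_{j,k} epsilon_{2jk} u_j v_k. Only permutations of (1,2,3) contribute; the two non-zero terms are:
eps_{213} u_1 v_3 = -1 * 1 * -4 = 4
eps_{231} u_3 v_1 = 1 * 3 * 7 = 21
(u x v)_2 = 25

25


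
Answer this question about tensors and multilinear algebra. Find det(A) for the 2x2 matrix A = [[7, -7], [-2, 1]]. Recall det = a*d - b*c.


For a 2x2 matrix [[a, b], [c, d]], det = a*d - b*c.
a = 7, b = -7, c = -2, d = 1
a*d = 7 * 1 = 7
b*c = -7 * -2 = 14
det = 7 - 14 = -7

-7


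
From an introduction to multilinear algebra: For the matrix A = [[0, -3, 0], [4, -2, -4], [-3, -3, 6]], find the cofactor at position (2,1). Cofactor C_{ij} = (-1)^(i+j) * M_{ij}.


To find cofactor C_{21}, delete row 2 and column 1.
The resulting 2x2 submatrix is: [[-3, 0], [-3, 6]]
Minor M_{21} = -3*6 - 0*-3
  = -18 - 0 = -18
Sign = (-1)^(2+1) = (-1)^3 = -1
Cofactor C_{21} = -1 * -18 = 18

18


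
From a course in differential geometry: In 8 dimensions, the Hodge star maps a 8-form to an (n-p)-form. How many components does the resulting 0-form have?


The Hodge dual of a p-form on an n-dimensional manifold is an (n-p)-form.
n = 8, p = 8, so dual degree = 8 - 8 = 0
The number of components is C(n, n-p) = C(8, 0) = 1

1


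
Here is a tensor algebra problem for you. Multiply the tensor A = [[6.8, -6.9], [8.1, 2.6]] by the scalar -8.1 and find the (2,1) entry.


Scalar multiplication: (cA)_{ij} = c * A_{ij}.
c = -8.1
A_{21} = 8.1
(cA)_{21} = -8.1 * 8.1 = -65.61

-65.61


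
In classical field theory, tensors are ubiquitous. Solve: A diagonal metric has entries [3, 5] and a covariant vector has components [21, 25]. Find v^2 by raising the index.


To raise an index with a diagonal metric: v^i = v_i / g_{ii}.
For index 2: v_2 = 25, g_{22} = 5
v^2 = 25 / 5 = 5

5


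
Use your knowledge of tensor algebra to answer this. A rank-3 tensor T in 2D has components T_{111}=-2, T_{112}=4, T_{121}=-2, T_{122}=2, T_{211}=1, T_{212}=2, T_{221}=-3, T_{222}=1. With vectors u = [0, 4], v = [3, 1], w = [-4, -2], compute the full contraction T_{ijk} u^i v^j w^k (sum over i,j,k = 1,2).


S = sum over i,j,k of T_{ijk} u_i v_j w_k. Expanding all 8 terms:
T_{111}*u_1*v_1*w_1 = -2*0*3*-4 = 0  (running total: 0)
T_{112}*u_1*v_1*w_2 = 4*0*3*-2 = 0  (running total: 0)
T_{121}*u_1*v_2*w_1 = -2*0*1*-4 = 0  (running total: 0)
T_{122}*u_1*v_2*w_2 = 2*0*1*-2 = 0  (running total: 0)
T_{211}*u_2*v_1*w_1 = 1*4*3*-4 = -48  (running total: -48)
T_{212}*u_2*v_1*w_2 = 2*4*3*-2 = -48  (running total: -96)
T_{221}*u_2*v_2*w_1 = -3*4*1*-4 = 48  (running total: -48)
T_{222}*u_2*v_2*w_2 = 1*4*1*-2 = -8  (running total: -56)
S = -56

-56


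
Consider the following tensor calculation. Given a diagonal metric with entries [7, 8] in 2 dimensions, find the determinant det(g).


For a diagonal metric, the determinant is the product of diagonal entries.
Diagonal entries: 7, 8
det(g) = 7 * 8 = 56

56


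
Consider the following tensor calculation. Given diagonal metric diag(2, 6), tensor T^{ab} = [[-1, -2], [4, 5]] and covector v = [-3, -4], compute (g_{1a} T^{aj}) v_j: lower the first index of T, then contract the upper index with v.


Step 1: lower the first index. For a diagonal metric, g_{ia} T^{aj} = g_{ii} T^{ij} (no sum on i).
g_{11} = 2
S_1{}^1 = 2 * T^{11} = 2 * -1 = -2
S_1{}^2 = 2 * T^{12} = 2 * -2 = -4
Step 2: contract S_1{}^j with v_j.
S_1{}^1 * v_1 = -2 * -3 = 6
S_1{}^2 * v_2 = -4 * -4 = 16
Result = 6 + 16 = 22

22


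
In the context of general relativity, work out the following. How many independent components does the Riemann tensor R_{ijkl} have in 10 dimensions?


The Riemann tensor in d dimensions has d^2(d^2 - 1)/12 independent components.
d = 10, so d^2 = 100
d^2 - 1 = 99
d^2(d^2 - 1) = 100 * 99 = 9900
Divide by 12: 9900 / 12 = 825

825


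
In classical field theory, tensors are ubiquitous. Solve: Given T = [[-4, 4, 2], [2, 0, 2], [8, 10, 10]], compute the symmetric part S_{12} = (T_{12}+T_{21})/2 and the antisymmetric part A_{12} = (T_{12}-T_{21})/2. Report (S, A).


T_{12} = 4
T_{21} = 2
S_{12} = (4 + 2)/2 = 6/2 = 3
A_{12} = (4 - 2)/2 = 2/2 = 1
Check: S + A = 3 + 1 = 4 = T_{12}.

(3, 1)


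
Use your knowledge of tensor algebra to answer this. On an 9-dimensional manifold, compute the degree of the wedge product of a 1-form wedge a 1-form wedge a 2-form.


The degree of a wedge product is the sum of the degrees of the individual forms.
Degrees: 1, 1, 2
Total degree = 1 + 1 + 2 = 4

4


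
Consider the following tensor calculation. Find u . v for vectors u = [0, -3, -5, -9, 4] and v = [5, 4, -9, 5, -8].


The inner product u . v = sum of u_i * v_i.
Term-by-term: 0 * 5, -3 * 4, -5 * -9, -9 * 5, 4 * -8
Products: 0, -12, 45, -45, -32
Sum = 0 + -12 + 45 + -45 + -32 = -44

-44


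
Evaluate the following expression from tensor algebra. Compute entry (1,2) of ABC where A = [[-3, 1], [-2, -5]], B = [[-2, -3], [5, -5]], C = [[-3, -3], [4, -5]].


(ABC)_{12} = sum_m (AB)_{1m} C_{m2}. First compute row 1 of AB.
(AB)_{11} = -3*-2 + 1*5 = 11
(AB)_{12} = -3*-3 + 1*-5 = 4
Now contract with column 2 of C:
(AB)_{11} * C_{12} = 11 * -3 = -33
(AB)_{12} * C_{22} = 4 * -5 = -20
(ABC)_{12} = -33 + -20 = -53

-53


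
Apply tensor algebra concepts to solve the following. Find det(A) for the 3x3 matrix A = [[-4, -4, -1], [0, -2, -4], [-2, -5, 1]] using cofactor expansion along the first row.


Expanding along the first row, det(A) = a11*M_11 - a12*M_12 + a13*M_13, where M_1j is the (1,j) minor.
Minor M_11 = -2*1 - -4*-5 = -22
Minor M_12 = 0*1 - -4*-2 = -8
Minor M_13 = 0*-5 - -2*-2 = -4
det = -4*(-22) - -4*(-8) + -1*(-4)
    = 88 - 32 + 4
    = 60

60


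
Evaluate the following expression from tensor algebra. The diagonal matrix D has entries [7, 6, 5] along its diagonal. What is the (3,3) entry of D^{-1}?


For a diagonal matrix, the inverse has entries (D^{-1})_{ii} = 1/d_{ii}.
The diagonal entries are: d_{11} = 7, d_{22} = 6, d_{33} = 5
We need (D^{-1})_{33} = 1/d_{33} = 1/5 = 1/5

1/5


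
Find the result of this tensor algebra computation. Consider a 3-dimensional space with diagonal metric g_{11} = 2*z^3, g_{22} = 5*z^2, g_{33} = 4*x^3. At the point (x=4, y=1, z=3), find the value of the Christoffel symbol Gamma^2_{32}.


For a diagonal metric, Gamma^k_{ij} = (1/2) g^{kk} (dg_{ik}/dx_j + dg_{jk}/dx_i - dg_{ij}/dx_k).
The metric is diagonal, so g_{ab} = 0 for a != b.
At the given point: g_{11} = 54, g_{22} = 45, g_{33} = 256
g^{22} = 1/45
dg_{32}/dx_2 = 0 (off-diagonal)
dg_{22}/dx_3 = dg_{22}/dx_3 = 30
dg_{32}/dx_2 = 0 (off-diagonal)
Numerator = 0 + 30 - 0 = 30
Gamma^2_{32} = 30 / (2 * 45) = 1/3

1/3


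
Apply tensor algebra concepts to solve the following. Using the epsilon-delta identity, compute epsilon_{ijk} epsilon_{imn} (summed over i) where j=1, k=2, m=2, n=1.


Using the identity: epsilon_{ijk} epsilon_{imn} = delta_{jm} delta_{kn} - delta_{jn} delta_{km}.
delta_{12} = 0
delta_{21} = 0
delta_{11} = 1
delta_{22} = 1
Result = 0 * 0 - 1 * 1 = 0 - 1 = -1

-1


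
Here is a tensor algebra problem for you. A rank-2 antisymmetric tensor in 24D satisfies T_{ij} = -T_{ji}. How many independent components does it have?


An antisymmetric rank-2 tensor satisfies A_{ij} = -A_{ji}, so diagonal entries are zero.
The independent components are the upper-triangular entries: C(n, 2) = n(n-1)/2.
n = 24
C(24, 2) = 24 * 23 / 2 = 552 / 2 = 276

276


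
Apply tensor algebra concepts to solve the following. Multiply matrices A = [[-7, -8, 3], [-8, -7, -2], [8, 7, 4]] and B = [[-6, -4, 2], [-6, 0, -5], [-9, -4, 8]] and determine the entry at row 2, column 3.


(AB)_{ij} = sum_k A_{ik} B_{kj}.
For i=2, j=3:
A_{21} * B_{13} = -8 * 2 = -16
A_{22} * B_{23} = -7 * -5 = 35
A_{23} * B_{33} = -2 * 8 = -16
Sum = -16 + 35 + -16 = 3

3


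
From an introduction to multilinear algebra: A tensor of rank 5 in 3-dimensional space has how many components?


The number of components of a rank-r tensor in d dimensions is d^r.
Here d = 3 and r = 5.
3^5 = 243

243


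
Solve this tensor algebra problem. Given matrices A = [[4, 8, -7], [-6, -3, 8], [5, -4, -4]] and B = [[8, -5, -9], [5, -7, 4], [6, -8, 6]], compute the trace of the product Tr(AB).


Tr(AB) = sum_i (AB)_{ii} where (AB)_{ii} = sum_k A_{ik} B_{ki}.
(AB)_{11} = 4*8 + 8*5 + -7*6 = 30
(AB)_{22} = -6*-5 + -3*-7 + 8*-8 = -13
(AB)_{33} = 5*-9 + -4*4 + -4*6 = -85
Tr(AB) = 30 + -13 + -85 = -68

-68


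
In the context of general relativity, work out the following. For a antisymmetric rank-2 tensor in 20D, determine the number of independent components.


A antisymmetric rank-2 tensor in d dimensions has d(d-1)/2 independent components.
d = 20
d(d-1)/2 = 20 * 19 / 2 = 380 / 2 = 190

190


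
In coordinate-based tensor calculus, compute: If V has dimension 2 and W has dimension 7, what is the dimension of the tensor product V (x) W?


The dimension of a tensor product is the product of dimensions.
dim(V) = 2, dim(W) = 7
dim(V (x) W) = 2 * 7 = 14

14


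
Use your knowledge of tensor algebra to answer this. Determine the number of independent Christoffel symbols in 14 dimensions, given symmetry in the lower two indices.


Christoffel symbols Gamma^k_{ij} are symmetric in i,j, so there are d * d(d+1)/2 independent symbols.
d = 14
d(d+1)/2 = 14 * 15 / 2 = 105
Total = 14 * 105 = 1470

1470


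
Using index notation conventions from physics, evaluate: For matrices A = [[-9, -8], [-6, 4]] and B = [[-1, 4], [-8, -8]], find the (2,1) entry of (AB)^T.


(AB)^T_{ij} = (AB)_{ji} = sum_k A_{jk} B_{ki}.
For i=2, j=1 we need (AB)_{12}:
A_{11} * B_{12} = -9 * 4 = -36
A_{12} * B_{22} = -8 * -8 = 64
Sum = -36 + 64 = 28

28


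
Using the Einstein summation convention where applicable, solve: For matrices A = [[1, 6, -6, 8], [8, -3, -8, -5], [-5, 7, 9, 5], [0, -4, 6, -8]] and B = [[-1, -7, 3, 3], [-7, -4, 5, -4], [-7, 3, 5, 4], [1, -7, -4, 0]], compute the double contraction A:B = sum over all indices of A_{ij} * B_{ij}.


A:B = sum over all i,j of A_{ij} * B_{ij}.
Row 1: 1*-1=-1, 6*-7=-42, -6*3=-18, 8*3=24 => row sum = -37
Row 2: 8*-7=-56, -3*-4=12, -8*5=-40, -5*-4=20 => row sum = -64
Row 3: -5*-7=35, 7*3=21, 9*5=45, 5*4=20 => row sum = 121
Row 4: 0*1=0, -4*-7=28, 6*-4=-24, -8*0=0 => row sum = 4
Total = -37 + -64 + 121 + 4 = 24

24


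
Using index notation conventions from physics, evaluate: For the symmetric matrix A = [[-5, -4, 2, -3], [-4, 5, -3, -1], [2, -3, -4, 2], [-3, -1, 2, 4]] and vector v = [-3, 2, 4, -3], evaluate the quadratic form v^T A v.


First compute Av:
(Av)_1 = -5*-3 + -4*2 + 2*4 + -3*-3 = 24
(Av)_2 = -4*-3 + 5*2 + -3*4 + -1*-3 = 13
(Av)_3 = 2*-3 + -3*2 + -4*4 + 2*-3 = -34
(Av)_4 = -3*-3 + -1*2 + 2*4 + 4*-3 = 3
Av = [24, 13, -34, 3]
Then v^T (Av) = -3*24 + 2*13 + 4*-34 + -3*3
= -72 + 26 + -136 + -9 = -191

-191


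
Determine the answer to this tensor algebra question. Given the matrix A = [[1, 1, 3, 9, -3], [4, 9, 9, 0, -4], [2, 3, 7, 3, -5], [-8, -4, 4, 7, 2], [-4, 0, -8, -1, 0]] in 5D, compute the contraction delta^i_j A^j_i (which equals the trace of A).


The contraction (trace) of a rank-2 tensor is the sum of its diagonal elements.
Diagonal entries: A[1,1] = 1, A[2,2] = 9, A[3,3] = 7, A[4,4] = 7, A[5,5] = 0
Tr(A) = 1 + 9 + 7 + 7 + 0 = 24

24


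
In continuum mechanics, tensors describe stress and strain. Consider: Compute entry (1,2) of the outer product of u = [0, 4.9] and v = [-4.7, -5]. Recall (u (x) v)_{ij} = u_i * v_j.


The outer product entry T_{ij} = u_i * v_j.
We need i=1, j=2.
u_1 = 0, v_2 = -5
T_{1,2} = 0 * -5 = 0

0


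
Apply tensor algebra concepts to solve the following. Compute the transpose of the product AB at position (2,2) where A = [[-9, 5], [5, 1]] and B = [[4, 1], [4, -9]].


(AB)^T_{ij} = (AB)_{ji} = sum_k A_{jk} B_{ki}.
For i=2, j=2 we need (AB)_{22}:
A_{21} * B_{12} = 5 * 1 = 5
A_{22} * B_{22} = 1 * -9 = -9
Sum = 5 + -9 = -4

-4


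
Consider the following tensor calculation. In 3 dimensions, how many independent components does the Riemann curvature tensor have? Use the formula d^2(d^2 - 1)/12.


The Riemann tensor in d dimensions has d^2(d^2 - 1)/12 independent components.
d = 3, so d^2 = 9
d^2 - 1 = 8
d^2(d^2 - 1) = 9 * 8 = 72
Divide by 12: 72 / 12 = 6

6


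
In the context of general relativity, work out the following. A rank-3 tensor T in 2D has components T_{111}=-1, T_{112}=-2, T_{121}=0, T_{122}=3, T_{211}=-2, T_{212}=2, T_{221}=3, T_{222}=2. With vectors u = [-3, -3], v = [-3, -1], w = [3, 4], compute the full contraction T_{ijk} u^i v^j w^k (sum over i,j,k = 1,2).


S = sum over i,j,k of T_{ijk} u_i v_j w_k. Expanding all 8 terms:
T_{111}*u_1*v_1*w_1 = -1*-3*-3*3 = -27  (running total: -27)
T_{112}*u_1*v_1*w_2 = -2*-3*-3*4 = -72  (running total: -99)
T_{121}*u_1*v_2*w_1 = 0*-3*-1*3 = 0  (running total: -99)
T_{122}*u_1*v_2*w_2 = 3*-3*-1*4 = 36  (running total: -63)
T_{211}*u_2*v_1*w_1 = -2*-3*-3*3 = -54  (running total: -117)
T_{212}*u_2*v_1*w_2 = 2*-3*-3*4 = 72  (running total: -45)
T_{221}*u_2*v_2*w_1 = 3*-3*-1*3 = 27  (running total: -18)
T_{222}*u_2*v_2*w_2 = 2*-3*-1*4 = 24  (running total: 6)
S = 6

6


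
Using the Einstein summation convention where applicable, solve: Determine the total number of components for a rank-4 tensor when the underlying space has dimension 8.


The number of components of a rank-r tensor in d dimensions is d^r.
Here d = 8 and r = 4.
8^4 = 4096

4096


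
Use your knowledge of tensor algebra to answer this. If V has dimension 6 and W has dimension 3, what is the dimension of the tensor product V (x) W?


The dimension of a tensor product is the product of dimensions.
dim(V) = 6, dim(W) = 3
dim(V (x) W) = 6 * 3 = 18

18
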